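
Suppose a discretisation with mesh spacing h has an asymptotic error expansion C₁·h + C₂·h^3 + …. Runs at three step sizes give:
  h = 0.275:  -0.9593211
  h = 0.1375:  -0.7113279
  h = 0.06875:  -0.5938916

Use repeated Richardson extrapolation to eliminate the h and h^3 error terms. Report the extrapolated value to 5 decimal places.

-0.47833

First eliminate the h term (factor 2^1 = 2):
  B₁ = (2·(-0.7113279) − (-0.9593211))/1 = -0.4633347
  B₂ = (2·(-0.5938916) − (-0.7113279))/1 = -0.4764553
Then eliminate the h^3 term (factor 2^3 = 8):
  (8·(-0.4764553) − (-0.4633347))/7 = -0.4783297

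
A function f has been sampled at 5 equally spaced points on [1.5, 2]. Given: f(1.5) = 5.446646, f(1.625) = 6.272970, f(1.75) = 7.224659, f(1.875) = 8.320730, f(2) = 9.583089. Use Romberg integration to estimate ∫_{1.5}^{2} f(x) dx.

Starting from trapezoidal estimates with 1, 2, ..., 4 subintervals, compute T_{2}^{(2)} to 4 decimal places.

3.6606

T_{0}^{(0)} (trapezoid, 1 panel, h=0.5000): 3.757434
T_{1}^{(0)} (trapezoid, 2 panels, h=0.2500): 3.684882
T_{2}^{(0)} (trapezoid, 4 panels, h=0.1250): 3.666653
T_{1}^{(1)} = 3.684882 + (3.684882 − 3.757434)/3 = 3.660698
T_{2}^{(1)} = 3.666653 + (3.666653 − 3.684882)/3 = 3.660577
T_{2}^{(2)} = 3.660577 + (3.660577 − 3.660698)/15 = 3.660569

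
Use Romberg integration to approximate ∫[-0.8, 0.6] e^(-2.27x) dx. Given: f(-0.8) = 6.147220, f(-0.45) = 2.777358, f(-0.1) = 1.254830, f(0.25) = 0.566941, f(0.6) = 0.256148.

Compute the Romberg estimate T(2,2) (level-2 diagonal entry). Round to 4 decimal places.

T(0,0) (trapezoid, 1 panel, h=1.4000): 4.482358
T(1,0) (trapezoid, 2 panels, h=0.7000): 3.119560
T(2,0) (trapezoid, 4 panels, h=0.3500): 2.730285
T(1,1) = 3.119560 + (3.119560 − 4.482358)/3 = 2.665294
T(2,1) = 2.730285 + (2.730285 − 3.119560)/3 = 2.600527
T(2,2) = 2.600527 + (2.600527 − 2.665294)/15 = 2.596209

2.5962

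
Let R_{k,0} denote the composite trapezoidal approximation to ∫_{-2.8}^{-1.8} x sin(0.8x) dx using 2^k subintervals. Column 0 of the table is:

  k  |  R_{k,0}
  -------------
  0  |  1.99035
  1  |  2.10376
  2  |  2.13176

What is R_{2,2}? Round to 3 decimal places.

2.141

Richardson extrapolation on the trapezoidal column (denominator 4−1=3):
R_{1,1} = 2.10376 + (2.10376 − 1.99035)/3 = 2.14156
R_{2,1} = 2.13176 + (2.13176 − 2.10376)/3 = 2.14109
R_{2,2} = 2.14109 + (2.14109 − 2.14156)/15 = 2.14106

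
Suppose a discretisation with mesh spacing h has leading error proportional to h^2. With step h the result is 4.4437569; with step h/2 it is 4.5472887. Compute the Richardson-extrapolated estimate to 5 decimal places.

4.58180

Extrapolated value = (4·A(h/2) − A(h)) / (4 − 1)
= (4·4.5472887 − 4.4437569) / 3
= 13.7453979 / 3 = 4.5817993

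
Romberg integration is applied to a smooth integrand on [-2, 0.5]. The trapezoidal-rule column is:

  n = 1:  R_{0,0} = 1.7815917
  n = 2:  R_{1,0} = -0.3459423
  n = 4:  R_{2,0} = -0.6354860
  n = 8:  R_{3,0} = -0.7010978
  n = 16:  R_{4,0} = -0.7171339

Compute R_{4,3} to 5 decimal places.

Richardson extrapolation on the trapezoidal column (denominator 4−1=3):
R_{2,1} = -0.6354860 + (-0.6354860 − (-0.3459423))/3 = -0.7320006
R_{3,1} = -0.7010978 + (-0.7010978 − (-0.6354860))/3 = -0.7229684
R_{4,1} = (4·(-0.7171339) − (-0.7010978)) / 3 = -0.7224793
R_{3,2} = (16·(-0.7229684) − (-0.7320006)) / 15 = -0.7223663
R_{4,2} = -0.7224793 + (-0.7224793 − (-0.7229684))/15 = -0.7224467
R_{4,3} = (64·(-0.7224467) − (-0.7223663)) / 63 = -0.7224480

-0.72245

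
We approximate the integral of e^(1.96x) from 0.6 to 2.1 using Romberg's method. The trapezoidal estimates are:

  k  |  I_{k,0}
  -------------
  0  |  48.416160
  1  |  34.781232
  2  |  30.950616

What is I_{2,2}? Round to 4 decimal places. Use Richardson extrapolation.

Richardson extrapolation on the trapezoidal column (denominator 4−1=3):
I_{1,1} = 34.781232 + (34.781232 − 48.416160)/3 = 30.236256
I_{2,1} = 30.950616 + (30.950616 − 34.781232)/3 = 29.673744
I_{2,2} = (16·29.673744 − 30.236256) / 15 = 29.636243

29.6362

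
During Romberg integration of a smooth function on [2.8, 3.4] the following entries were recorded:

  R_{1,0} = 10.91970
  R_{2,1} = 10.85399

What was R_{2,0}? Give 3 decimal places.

10.870

From R_{2,1} = (4·R_{2,0} − R_{1,0})/3, solve for R_{2,0}:
4·R_{2,0} = 3·10.85399 + 10.91970 = 43.48167
R_{2,0} = 10.87042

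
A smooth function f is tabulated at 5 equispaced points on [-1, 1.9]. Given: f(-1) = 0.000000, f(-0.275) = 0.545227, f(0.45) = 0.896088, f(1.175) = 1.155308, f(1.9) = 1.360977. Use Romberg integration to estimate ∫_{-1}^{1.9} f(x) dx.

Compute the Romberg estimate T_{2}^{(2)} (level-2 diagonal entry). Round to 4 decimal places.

T_{0}^{(0)} (trapezoid, 1 panel, h=2.9000): 1.973417
T_{1}^{(0)} (trapezoid, 2 panels, h=1.4500): 2.286036
T_{2}^{(0)} (trapezoid, 4 panels, h=0.7250): 2.375906
T_{1}^{(1)} = 2.286036 + (2.286036 − 1.973417)/3 = 2.390242
T_{2}^{(1)} = 2.375906 + (2.375906 − 2.286036)/3 = 2.405863
T_{2}^{(2)} = 2.405863 + (2.405863 − 2.390242)/15 = 2.406904

2.4069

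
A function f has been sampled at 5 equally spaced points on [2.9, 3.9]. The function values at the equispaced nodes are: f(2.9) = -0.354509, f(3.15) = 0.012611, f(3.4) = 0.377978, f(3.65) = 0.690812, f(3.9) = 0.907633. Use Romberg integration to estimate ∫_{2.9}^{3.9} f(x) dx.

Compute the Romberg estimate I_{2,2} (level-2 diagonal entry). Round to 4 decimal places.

0.3435

I_{0,0} (trapezoid, 1 panel, h=1.0000): 0.276562
I_{1,0} (trapezoid, 2 panels, h=0.5000): 0.327270
I_{2,0} (trapezoid, 4 panels, h=0.2500): 0.339491
I_{1,1} = 0.327270 + (0.327270 − 0.276562)/3 = 0.344173
I_{2,1} = 0.339491 + (0.339491 − 0.327270)/3 = 0.343565
I_{2,2} = 0.343565 + (0.343565 − 0.344173)/15 = 0.343524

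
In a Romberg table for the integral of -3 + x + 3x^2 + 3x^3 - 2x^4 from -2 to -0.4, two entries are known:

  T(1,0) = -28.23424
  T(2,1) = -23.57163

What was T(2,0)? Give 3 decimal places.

From T(2,1) = (4·T(2,0) − T(1,0))/3, solve for T(2,0):
4·T(2,0) = 3·(-23.57163) + (-28.23424) = -98.94913
T(2,0) = -24.73728

-24.737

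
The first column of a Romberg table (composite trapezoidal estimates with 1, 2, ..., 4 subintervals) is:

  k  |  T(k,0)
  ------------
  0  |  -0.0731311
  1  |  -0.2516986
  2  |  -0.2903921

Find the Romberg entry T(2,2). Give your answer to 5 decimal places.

-0.30276

Richardson extrapolation on the trapezoidal column (denominator 4−1=3):
T(1,1) = -0.2516986 + (-0.2516986 − (-0.0731311))/3 = -0.3112211
T(2,1) = (4·(-0.2903921) − (-0.2516986)) / 3 = -0.3032899
T(2,2) = (16·(-0.3032899) − (-0.3112211)) / 15 = -0.3027612
(Column j=1 coincides with Simpson's rule on the same nodes.)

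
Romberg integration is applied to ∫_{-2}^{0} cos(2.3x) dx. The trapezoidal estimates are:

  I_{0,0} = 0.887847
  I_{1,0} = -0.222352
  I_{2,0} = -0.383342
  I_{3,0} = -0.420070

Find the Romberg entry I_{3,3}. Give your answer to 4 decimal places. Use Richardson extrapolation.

I_{1,1} = -0.222352 + (-0.222352 − 0.887847)/3 = -0.592418
I_{2,1} = (4·(-0.383342) − (-0.222352)) / 3 = -0.437005
I_{3,1} = (4·(-0.420070) − (-0.383342)) / 3 = -0.432313
I_{2,2} = (16·(-0.437005) − (-0.592418)) / 15 = -0.426644
I_{3,2} = -0.432313 + (-0.432313 − (-0.437005))/15 = -0.432000
I_{3,3} = (64·(-0.432000) − (-0.426644)) / 63 = -0.432085

-0.4321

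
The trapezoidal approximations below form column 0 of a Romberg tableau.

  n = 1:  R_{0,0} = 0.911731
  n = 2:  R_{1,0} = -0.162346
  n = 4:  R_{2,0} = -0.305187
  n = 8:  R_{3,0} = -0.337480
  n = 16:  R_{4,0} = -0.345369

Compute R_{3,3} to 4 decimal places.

Richardson extrapolation on the trapezoidal column (denominator 4−1=3):
R_{1,1} = -0.162346 + (-0.162346 − 0.911731)/3 = -0.520372
R_{2,1} = -0.305187 + (-0.305187 − (-0.162346))/3 = -0.352801
R_{3,1} = (4·(-0.337480) − (-0.305187)) / 3 = -0.348244
R_{2,2} = -0.352801 + (-0.352801 − (-0.520372))/15 = -0.341630
R_{3,2} = (16·(-0.348244) − (-0.352801)) / 15 = -0.347940
R_{3,3} = -0.347940 + (-0.347940 − (-0.341630))/63 = -0.348040
(Column j=1 coincides with Simpson's rule on the same nodes.)

-0.3480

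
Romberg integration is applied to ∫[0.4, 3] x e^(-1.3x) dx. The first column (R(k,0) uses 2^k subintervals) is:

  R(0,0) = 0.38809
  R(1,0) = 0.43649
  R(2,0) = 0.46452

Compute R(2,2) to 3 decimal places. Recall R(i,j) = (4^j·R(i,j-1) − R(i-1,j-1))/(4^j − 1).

0.475

R(1,1) = 0.43649 + (0.43649 − 0.38809)/3 = 0.45262
R(2,1) = 0.46452 + (0.46452 − 0.43649)/3 = 0.47386
R(2,2) = 0.47386 + (0.47386 − 0.45262)/15 = 0.47528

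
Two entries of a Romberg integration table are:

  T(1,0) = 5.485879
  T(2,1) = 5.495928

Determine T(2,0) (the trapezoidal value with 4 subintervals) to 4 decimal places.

From T(2,1) = (4·T(2,0) − T(1,0))/3, solve for T(2,0):
4·T(2,0) = 3·5.495928 + 5.485879 = 21.973663
T(2,0) = 5.493416

5.4934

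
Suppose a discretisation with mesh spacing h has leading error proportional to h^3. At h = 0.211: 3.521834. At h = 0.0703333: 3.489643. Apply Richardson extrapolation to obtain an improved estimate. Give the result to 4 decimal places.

3.4884

The leading error scales as h^3; refining by a factor of 3 reduces it by 3^3 = 27.
Extrapolated value = (27·A(h/3) − A(h)) / (27 − 1)
= (27·3.489643 − 3.521834) / 26
= 90.698527 / 26 = 3.488405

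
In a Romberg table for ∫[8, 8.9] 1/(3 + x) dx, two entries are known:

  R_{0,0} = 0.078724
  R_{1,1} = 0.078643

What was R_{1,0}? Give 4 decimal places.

From R_{1,1} = (4·R_{1,0} − R_{0,0})/3, solve for R_{1,0}:
4·R_{1,0} = 3·0.078643 + 0.078724 = 0.314653
R_{1,0} = 0.078663

0.0787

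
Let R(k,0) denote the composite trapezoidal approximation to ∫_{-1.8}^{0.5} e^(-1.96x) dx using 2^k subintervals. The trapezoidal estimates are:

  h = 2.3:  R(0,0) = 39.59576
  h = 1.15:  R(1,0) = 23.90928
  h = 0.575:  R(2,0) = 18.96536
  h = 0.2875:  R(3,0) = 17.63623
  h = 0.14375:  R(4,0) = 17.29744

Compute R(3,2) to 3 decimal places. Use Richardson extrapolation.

17.185

Richardson extrapolation on the trapezoidal column (denominator 4−1=3):
R(2,1) = 18.96536 + (18.96536 − 23.90928)/3 = 17.31739
R(3,1) = 17.63623 + (17.63623 − 18.96536)/3 = 17.19319
R(3,2) = (16·17.19319 − 17.31739) / 15 = 17.18491
(Column j=1 coincides with Simpson's rule on the same nodes.)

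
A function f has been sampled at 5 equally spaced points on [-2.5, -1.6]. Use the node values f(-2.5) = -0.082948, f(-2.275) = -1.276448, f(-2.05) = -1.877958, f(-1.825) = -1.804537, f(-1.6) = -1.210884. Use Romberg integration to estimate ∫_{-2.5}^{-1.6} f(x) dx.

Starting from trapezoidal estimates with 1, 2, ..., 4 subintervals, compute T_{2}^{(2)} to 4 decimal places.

-1.3018

T_{0}^{(0)} (trapezoid, 1 panel, h=0.9000): -0.582224
T_{1}^{(0)} (trapezoid, 2 panels, h=0.4500): -1.136193
T_{2}^{(0)} (trapezoid, 4 panels, h=0.2250): -1.261318
T_{1}^{(1)} = -1.136193 + (-1.136193 − (-0.582224))/3 = -1.320849
T_{2}^{(1)} = -1.261318 + (-1.261318 − (-1.136193))/3 = -1.303026
T_{2}^{(2)} = -1.303026 + (-1.303026 − (-1.320849))/15 = -1.301838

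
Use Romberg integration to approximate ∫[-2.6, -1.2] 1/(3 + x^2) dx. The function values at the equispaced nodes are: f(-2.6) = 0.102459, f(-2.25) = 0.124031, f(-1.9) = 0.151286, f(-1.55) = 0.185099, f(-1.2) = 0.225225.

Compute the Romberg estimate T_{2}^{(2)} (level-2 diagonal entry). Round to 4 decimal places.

0.2178

T_{0}^{(0)} (trapezoid, 1 panel, h=1.4000): 0.229379
T_{1}^{(0)} (trapezoid, 2 panels, h=0.7000): 0.220590
T_{2}^{(0)} (trapezoid, 4 panels, h=0.3500): 0.218490
T_{1}^{(1)} = 0.220590 + (0.220590 − 0.229379)/3 = 0.217660
T_{2}^{(1)} = 0.218490 + (0.218490 − 0.220590)/3 = 0.217790
T_{2}^{(2)} = 0.217790 + (0.217790 − 0.217660)/15 = 0.217799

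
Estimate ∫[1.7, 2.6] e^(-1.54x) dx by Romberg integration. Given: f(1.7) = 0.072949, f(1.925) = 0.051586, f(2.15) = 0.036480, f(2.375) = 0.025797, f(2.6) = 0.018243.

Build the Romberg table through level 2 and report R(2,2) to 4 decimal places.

R(0,0) (trapezoid, 1 panel, h=0.9000): 0.041036
R(1,0) (trapezoid, 2 panels, h=0.4500): 0.036934
R(2,0) (trapezoid, 4 panels, h=0.2250): 0.035878
R(1,1) = 0.036934 + (0.036934 − 0.041036)/3 = 0.035567
R(2,1) = 0.035878 + (0.035878 − 0.036934)/3 = 0.035526
R(2,2) = 0.035526 + (0.035526 − 0.035567)/15 = 0.035523

0.0355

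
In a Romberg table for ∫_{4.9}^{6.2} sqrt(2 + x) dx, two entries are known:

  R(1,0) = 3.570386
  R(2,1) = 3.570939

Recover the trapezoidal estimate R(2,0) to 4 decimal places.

From R(2,1) = (4·R(2,0) − R(1,0))/3, solve for R(2,0):
4·R(2,0) = 3·3.570939 + 3.570386 = 14.283203
R(2,0) = 3.570801

3.5708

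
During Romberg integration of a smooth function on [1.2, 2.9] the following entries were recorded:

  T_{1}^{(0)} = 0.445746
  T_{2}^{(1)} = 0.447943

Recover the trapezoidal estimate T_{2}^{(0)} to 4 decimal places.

0.4474

From T_{2}^{(1)} = (4·T_{2}^{(0)} − T_{1}^{(0)})/3, solve for T_{2}^{(0)}:
4·T_{2}^{(0)} = 3·0.447943 + 0.445746 = 1.789575
T_{2}^{(0)} = 0.447394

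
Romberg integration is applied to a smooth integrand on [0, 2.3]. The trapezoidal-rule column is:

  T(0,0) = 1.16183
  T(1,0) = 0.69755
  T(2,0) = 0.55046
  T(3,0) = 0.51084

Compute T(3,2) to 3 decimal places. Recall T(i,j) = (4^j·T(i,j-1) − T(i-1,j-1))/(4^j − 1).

Richardson extrapolation on the trapezoidal column (denominator 4−1=3):
T(2,1) = 0.55046 + (0.55046 − 0.69755)/3 = 0.50143
T(3,1) = 0.51084 + (0.51084 − 0.55046)/3 = 0.49763
T(3,2) = (16·0.49763 − 0.50143) / 15 = 0.49738

0.497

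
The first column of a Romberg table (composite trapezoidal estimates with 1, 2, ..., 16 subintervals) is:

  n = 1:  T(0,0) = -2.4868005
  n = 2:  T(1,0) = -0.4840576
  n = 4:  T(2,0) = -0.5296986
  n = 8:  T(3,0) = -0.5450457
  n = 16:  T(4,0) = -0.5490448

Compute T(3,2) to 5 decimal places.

-0.55051

T(2,1) = (4·(-0.5296986) − (-0.4840576)) / 3 = -0.5449123
T(3,1) = (4·(-0.5450457) − (-0.5296986)) / 3 = -0.5501614
T(3,2) = (16·(-0.5501614) − (-0.5449123)) / 15 = -0.5505113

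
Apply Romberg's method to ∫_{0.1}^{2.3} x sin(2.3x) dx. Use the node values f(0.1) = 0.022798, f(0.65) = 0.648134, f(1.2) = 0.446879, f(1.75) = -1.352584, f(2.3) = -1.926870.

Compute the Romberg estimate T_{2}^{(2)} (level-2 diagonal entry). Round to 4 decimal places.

-0.7458

T_{0}^{(0)} (trapezoid, 1 panel, h=2.2000): -2.094479
T_{1}^{(0)} (trapezoid, 2 panels, h=1.1000): -0.555673
T_{2}^{(0)} (trapezoid, 4 panels, h=0.5500): -0.665284
T_{1}^{(1)} = -0.555673 + (-0.555673 − (-2.094479))/3 = -0.042738
T_{2}^{(1)} = -0.665284 + (-0.665284 − (-0.555673))/3 = -0.701821
T_{2}^{(2)} = -0.701821 + (-0.701821 − (-0.042738))/15 = -0.745760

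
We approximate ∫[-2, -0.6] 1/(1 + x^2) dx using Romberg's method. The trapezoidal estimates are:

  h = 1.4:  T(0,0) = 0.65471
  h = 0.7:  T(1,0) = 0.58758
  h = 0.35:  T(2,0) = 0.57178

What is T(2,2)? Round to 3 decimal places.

0.567

Richardson extrapolation on the trapezoidal column (denominator 4−1=3):
T(1,1) = (4·0.58758 − 0.65471) / 3 = 0.56520
T(2,1) = 0.57178 + (0.57178 − 0.58758)/3 = 0.56651
T(2,2) = (16·0.56651 − 0.56520) / 15 = 0.56660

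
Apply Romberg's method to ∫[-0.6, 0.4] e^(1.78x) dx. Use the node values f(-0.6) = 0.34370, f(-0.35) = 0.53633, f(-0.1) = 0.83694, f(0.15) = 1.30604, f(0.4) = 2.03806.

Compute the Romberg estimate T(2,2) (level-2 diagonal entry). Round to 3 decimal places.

0.952

T(0,0) (trapezoid, 1 panel, h=1.0000): 1.19088
T(1,0) (trapezoid, 2 panels, h=0.5000): 1.01391
T(2,0) (trapezoid, 4 panels, h=0.2500): 0.96755
T(1,1) = 1.01391 + (1.01391 − 1.19088)/3 = 0.95492
T(2,1) = 0.96755 + (0.96755 − 1.01391)/3 = 0.95210
T(2,2) = 0.95210 + (0.95210 − 0.95492)/15 = 0.95191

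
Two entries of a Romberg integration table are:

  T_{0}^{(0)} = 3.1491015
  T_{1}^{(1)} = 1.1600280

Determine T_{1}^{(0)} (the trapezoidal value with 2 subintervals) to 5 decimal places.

1.65730

From T_{1}^{(1)} = (4·T_{1}^{(0)} − T_{0}^{(0)})/3, solve for T_{1}^{(0)}:
4·T_{1}^{(0)} = 3·1.1600280 + 3.1491015 = 6.6291855
T_{1}^{(0)} = 1.6572964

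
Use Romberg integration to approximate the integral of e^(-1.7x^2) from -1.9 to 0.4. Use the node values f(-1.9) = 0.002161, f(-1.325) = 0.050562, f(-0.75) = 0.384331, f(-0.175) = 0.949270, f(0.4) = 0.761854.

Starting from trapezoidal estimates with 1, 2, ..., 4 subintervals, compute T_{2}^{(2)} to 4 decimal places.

1.0722

T_{0}^{(0)} (trapezoid, 1 panel, h=2.3000): 0.878617
T_{1}^{(0)} (trapezoid, 2 panels, h=1.1500): 0.881289
T_{2}^{(0)} (trapezoid, 4 panels, h=0.5750): 1.015548
T_{1}^{(1)} = 0.881289 + (0.881289 − 0.878617)/3 = 0.882180
T_{2}^{(1)} = 1.015548 + (1.015548 − 0.881289)/3 = 1.060301
T_{2}^{(2)} = 1.060301 + (1.060301 − 0.882180)/15 = 1.072176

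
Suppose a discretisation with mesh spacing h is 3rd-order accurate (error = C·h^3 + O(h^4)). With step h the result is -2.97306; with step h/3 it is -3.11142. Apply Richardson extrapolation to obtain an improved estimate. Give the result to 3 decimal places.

-3.117

The leading error scales as h^3; refining by a factor of 3 reduces it by 3^3 = 27.
Extrapolated value = (27·A(h/3) − A(h)) / (27 − 1)
= (27·(-3.11142) − (-2.97306)) / 26
= -81.03528 / 26 = -3.11674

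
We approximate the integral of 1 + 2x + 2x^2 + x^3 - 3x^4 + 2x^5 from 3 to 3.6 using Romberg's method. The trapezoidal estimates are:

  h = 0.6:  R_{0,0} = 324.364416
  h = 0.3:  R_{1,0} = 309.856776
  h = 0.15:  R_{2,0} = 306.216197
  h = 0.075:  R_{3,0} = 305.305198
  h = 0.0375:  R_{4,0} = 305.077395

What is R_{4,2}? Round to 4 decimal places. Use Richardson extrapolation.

305.0015

Richardson extrapolation on the trapezoidal column (denominator 4−1=3):
R_{3,1} = 305.305198 + (305.305198 − 306.216197)/3 = 305.001532
R_{4,1} = (4·305.077395 − 305.305198) / 3 = 305.001461
R_{4,2} = (16·305.001461 − 305.001532) / 15 = 305.001456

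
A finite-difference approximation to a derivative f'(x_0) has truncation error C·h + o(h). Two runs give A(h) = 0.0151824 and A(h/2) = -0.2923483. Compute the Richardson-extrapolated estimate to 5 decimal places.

-0.59988

The leading error scales as h; refining by a factor of 2 reduces it by 2^1 = 2.
Extrapolated value = (2·A(h/2) − A(h)) / (2 − 1)
= (2·(-0.2923483) − 0.0151824) / 1
= -0.5998790 / 1 = -0.5998790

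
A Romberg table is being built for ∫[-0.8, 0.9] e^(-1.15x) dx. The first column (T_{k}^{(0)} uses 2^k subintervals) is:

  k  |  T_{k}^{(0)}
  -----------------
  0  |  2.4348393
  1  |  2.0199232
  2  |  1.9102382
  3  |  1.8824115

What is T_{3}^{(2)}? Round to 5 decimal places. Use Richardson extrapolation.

1.87310

T_{2}^{(1)} = 1.9102382 + (1.9102382 − 2.0199232)/3 = 1.8736765
T_{3}^{(1)} = (4·1.8824115 − 1.9102382) / 3 = 1.8731359
T_{3}^{(2)} = 1.8731359 + (1.8731359 − 1.8736765)/15 = 1.8730999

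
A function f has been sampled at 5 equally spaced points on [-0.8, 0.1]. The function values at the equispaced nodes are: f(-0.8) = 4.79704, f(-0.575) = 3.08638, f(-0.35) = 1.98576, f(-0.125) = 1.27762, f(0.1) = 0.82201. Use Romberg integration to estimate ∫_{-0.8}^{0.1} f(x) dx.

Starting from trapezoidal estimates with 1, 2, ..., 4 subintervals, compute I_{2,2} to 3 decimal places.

I_{0,0} (trapezoid, 1 panel, h=0.9000): 2.52857
I_{1,0} (trapezoid, 2 panels, h=0.4500): 2.15788
I_{2,0} (trapezoid, 4 panels, h=0.2250): 2.06084
I_{1,1} = 2.15788 + (2.15788 − 2.52857)/3 = 2.03432
I_{2,1} = 2.06084 + (2.06084 − 2.15788)/3 = 2.02849
I_{2,2} = 2.02849 + (2.02849 − 2.03432)/15 = 2.02810

2.028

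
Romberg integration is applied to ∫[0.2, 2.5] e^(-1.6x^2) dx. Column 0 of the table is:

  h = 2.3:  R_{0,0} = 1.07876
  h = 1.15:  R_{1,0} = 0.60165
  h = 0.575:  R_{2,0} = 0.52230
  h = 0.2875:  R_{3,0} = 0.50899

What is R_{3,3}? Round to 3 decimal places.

Richardson extrapolation on the trapezoidal column (denominator 4−1=3):
R_{1,1} = 0.60165 + (0.60165 − 1.07876)/3 = 0.44261
R_{2,1} = (4·0.52230 − 0.60165) / 3 = 0.49585
R_{3,1} = 0.50899 + (0.50899 − 0.52230)/3 = 0.50455
R_{2,2} = 0.49585 + (0.49585 − 0.44261)/15 = 0.49940
R_{3,2} = (16·0.50455 − 0.49585) / 15 = 0.50513
R_{3,3} = (64·0.50513 − 0.49940) / 63 = 0.50522

0.505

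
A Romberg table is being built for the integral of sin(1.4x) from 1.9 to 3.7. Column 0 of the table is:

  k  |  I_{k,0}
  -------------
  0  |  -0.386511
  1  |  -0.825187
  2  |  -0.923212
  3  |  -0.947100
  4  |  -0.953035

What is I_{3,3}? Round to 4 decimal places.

-0.9550

Richardson extrapolation on the trapezoidal column (denominator 4−1=3):
I_{1,1} = (4·(-0.825187) − (-0.386511)) / 3 = -0.971412
I_{2,1} = -0.923212 + (-0.923212 − (-0.825187))/3 = -0.955887
I_{3,1} = -0.947100 + (-0.947100 − (-0.923212))/3 = -0.955063
I_{2,2} = -0.955887 + (-0.955887 − (-0.971412))/15 = -0.954852
I_{3,2} = (16·(-0.955063) − (-0.955887)) / 15 = -0.955008
I_{3,3} = -0.955008 + (-0.955008 − (-0.954852))/63 = -0.955010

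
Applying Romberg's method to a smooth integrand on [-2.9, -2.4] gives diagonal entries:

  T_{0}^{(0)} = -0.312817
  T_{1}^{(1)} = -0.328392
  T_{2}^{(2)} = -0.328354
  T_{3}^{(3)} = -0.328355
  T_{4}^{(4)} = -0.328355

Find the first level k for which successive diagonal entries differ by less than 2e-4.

k = 2

|T_{1}^{(1)} − T_{0}^{(0)}| = 0.015575 ≥ 2e-4
|T_{2}^{(2)} − T_{1}^{(1)}| = 0.000038 < 2e-4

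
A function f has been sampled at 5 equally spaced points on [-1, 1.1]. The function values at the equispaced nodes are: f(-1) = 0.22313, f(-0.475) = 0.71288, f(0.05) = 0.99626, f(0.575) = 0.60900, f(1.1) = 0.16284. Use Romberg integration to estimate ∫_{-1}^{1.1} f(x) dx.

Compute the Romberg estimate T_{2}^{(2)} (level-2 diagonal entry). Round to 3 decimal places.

T_{0}^{(0)} (trapezoid, 1 panel, h=2.1000): 0.40527
T_{1}^{(0)} (trapezoid, 2 panels, h=1.0500): 1.24871
T_{2}^{(0)} (trapezoid, 4 panels, h=0.5250): 1.31834
T_{1}^{(1)} = 1.24871 + (1.24871 − 0.40527)/3 = 1.52986
T_{2}^{(1)} = 1.31834 + (1.31834 − 1.24871)/3 = 1.34155
T_{2}^{(2)} = 1.34155 + (1.34155 − 1.52986)/15 = 1.32900

1.329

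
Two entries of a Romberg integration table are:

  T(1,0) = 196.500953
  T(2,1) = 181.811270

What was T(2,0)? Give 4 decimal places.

185.4837

From T(2,1) = (4·T(2,0) − T(1,0))/3, solve for T(2,0):
4·T(2,0) = 3·181.811270 + 196.500953 = 741.934763
T(2,0) = 185.483691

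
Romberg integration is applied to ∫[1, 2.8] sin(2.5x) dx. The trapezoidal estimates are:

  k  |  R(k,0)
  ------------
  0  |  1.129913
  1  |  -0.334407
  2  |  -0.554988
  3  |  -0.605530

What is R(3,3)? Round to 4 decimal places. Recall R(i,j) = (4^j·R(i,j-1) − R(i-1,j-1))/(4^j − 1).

-0.6221

R(1,1) = -0.334407 + (-0.334407 − 1.129913)/3 = -0.822514
R(2,1) = -0.554988 + (-0.554988 − (-0.334407))/3 = -0.628515
R(3,1) = (4·(-0.605530) − (-0.554988)) / 3 = -0.622377
R(2,2) = (16·(-0.628515) − (-0.822514)) / 15 = -0.615582
R(3,2) = (16·(-0.622377) − (-0.628515)) / 15 = -0.621968
R(3,3) = -0.621968 + (-0.621968 − (-0.615582))/63 = -0.622069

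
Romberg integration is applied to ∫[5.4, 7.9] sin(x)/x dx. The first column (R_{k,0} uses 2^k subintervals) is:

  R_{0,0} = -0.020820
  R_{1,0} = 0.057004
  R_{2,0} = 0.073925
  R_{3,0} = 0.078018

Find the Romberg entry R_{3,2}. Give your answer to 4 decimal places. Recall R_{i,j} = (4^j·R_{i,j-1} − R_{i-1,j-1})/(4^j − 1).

Richardson extrapolation on the trapezoidal column (denominator 4−1=3):
R_{2,1} = 0.073925 + (0.073925 − 0.057004)/3 = 0.079565
R_{3,1} = 0.078018 + (0.078018 − 0.073925)/3 = 0.079382
R_{3,2} = (16·0.079382 − 0.079565) / 15 = 0.079370

0.0794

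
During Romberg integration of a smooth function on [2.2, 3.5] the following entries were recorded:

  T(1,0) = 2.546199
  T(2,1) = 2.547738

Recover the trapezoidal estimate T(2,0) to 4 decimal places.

2.5474

From T(2,1) = (4·T(2,0) − T(1,0))/3, solve for T(2,0):
4·T(2,0) = 3·2.547738 + 2.546199 = 10.189413
T(2,0) = 2.547353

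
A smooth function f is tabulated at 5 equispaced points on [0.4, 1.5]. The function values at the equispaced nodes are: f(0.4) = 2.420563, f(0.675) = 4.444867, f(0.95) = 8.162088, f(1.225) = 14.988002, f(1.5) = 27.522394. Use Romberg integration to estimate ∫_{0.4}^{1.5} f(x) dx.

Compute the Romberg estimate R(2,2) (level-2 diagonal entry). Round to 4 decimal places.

R(0,0) (trapezoid, 1 panel, h=1.1000): 16.468626
R(1,0) (trapezoid, 2 panels, h=0.5500): 12.723462
R(2,0) (trapezoid, 4 panels, h=0.2750): 11.705770
R(1,1) = 12.723462 + (12.723462 − 16.468626)/3 = 11.475074
R(2,1) = 11.705770 + (11.705770 − 12.723462)/3 = 11.366539
R(2,2) = 11.366539 + (11.366539 − 11.475074)/15 = 11.359303

11.3593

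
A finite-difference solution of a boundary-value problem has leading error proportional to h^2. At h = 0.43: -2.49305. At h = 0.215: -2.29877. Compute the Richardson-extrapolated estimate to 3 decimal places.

The leading error scales as h^2; refining by a factor of 2 reduces it by 2^2 = 4.
Extrapolated value = (4·A(h/2) − A(h)) / (4 − 1)
= (4·(-2.29877) − (-2.49305)) / 3
= -6.70203 / 3 = -2.23401

-2.234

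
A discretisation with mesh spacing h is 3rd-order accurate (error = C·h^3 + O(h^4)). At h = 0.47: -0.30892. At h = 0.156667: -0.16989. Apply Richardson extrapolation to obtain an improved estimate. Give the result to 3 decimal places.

Extrapolated value = (27·A(h/3) − A(h)) / (27 − 1)
= (27·(-0.16989) − (-0.30892)) / 26
= -4.27811 / 26 = -0.16454

-0.165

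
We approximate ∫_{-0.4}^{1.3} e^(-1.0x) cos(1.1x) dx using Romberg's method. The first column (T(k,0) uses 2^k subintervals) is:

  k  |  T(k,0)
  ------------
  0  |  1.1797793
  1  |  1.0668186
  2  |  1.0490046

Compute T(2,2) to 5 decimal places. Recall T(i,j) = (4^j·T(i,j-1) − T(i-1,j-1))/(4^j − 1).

Richardson extrapolation on the trapezoidal column (denominator 4−1=3):
T(1,1) = (4·1.0668186 − 1.1797793) / 3 = 1.0291650
T(2,1) = (4·1.0490046 − 1.0668186) / 3 = 1.0430666
T(2,2) = 1.0430666 + (1.0430666 − 1.0291650)/15 = 1.0439934

1.04399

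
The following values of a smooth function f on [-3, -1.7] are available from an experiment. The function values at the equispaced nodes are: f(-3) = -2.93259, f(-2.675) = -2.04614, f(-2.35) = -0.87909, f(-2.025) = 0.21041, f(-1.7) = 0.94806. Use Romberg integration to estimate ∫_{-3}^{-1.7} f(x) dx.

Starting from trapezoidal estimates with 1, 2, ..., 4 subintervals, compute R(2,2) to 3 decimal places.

R(0,0) (trapezoid, 1 panel, h=1.3000): -1.28994
R(1,0) (trapezoid, 2 panels, h=0.6500): -1.21638
R(2,0) (trapezoid, 4 panels, h=0.3250): -1.20480
R(1,1) = -1.21638 + (-1.21638 − (-1.28994))/3 = -1.19186
R(2,1) = -1.20480 + (-1.20480 − (-1.21638))/3 = -1.20094
R(2,2) = -1.20094 + (-1.20094 − (-1.19186))/15 = -1.20155

-1.202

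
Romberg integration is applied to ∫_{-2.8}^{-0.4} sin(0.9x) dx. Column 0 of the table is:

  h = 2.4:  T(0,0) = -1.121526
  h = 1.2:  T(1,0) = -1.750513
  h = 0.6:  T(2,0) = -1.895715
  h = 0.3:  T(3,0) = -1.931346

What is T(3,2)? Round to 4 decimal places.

Richardson extrapolation on the trapezoidal column (denominator 4−1=3):
T(2,1) = (4·(-1.895715) − (-1.750513)) / 3 = -1.944116
T(3,1) = -1.931346 + (-1.931346 − (-1.895715))/3 = -1.943223
T(3,2) = -1.943223 + (-1.943223 − (-1.944116))/15 = -1.943163

-1.9432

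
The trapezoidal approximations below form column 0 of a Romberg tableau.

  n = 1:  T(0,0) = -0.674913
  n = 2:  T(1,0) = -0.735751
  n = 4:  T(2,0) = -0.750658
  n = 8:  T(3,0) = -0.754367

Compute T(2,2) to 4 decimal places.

T(1,1) = -0.735751 + (-0.735751 − (-0.674913))/3 = -0.756030
T(2,1) = (4·(-0.750658) − (-0.735751)) / 3 = -0.755627
T(2,2) = -0.755627 + (-0.755627 − (-0.756030))/15 = -0.755600

-0.7556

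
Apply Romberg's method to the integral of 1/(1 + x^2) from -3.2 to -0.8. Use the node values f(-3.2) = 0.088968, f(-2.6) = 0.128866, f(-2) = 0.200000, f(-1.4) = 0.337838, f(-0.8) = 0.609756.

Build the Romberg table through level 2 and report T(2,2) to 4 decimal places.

T(0,0) (trapezoid, 1 panel, h=2.4000): 0.838469
T(1,0) (trapezoid, 2 panels, h=1.2000): 0.659234
T(2,0) (trapezoid, 4 panels, h=0.6000): 0.609640
T(1,1) = 0.659234 + (0.659234 − 0.838469)/3 = 0.599489
T(2,1) = 0.609640 + (0.609640 − 0.659234)/3 = 0.593109
T(2,2) = 0.593109 + (0.593109 − 0.599489)/15 = 0.592684

0.5927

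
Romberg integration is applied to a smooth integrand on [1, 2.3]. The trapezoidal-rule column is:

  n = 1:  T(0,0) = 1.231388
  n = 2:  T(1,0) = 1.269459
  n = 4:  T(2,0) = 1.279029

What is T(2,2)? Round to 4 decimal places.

1.2822

Richardson extrapolation on the trapezoidal column (denominator 4−1=3):
T(1,1) = (4·1.269459 − 1.231388) / 3 = 1.282149
T(2,1) = 1.279029 + (1.279029 − 1.269459)/3 = 1.282219
T(2,2) = 1.282219 + (1.282219 − 1.282149)/15 = 1.282224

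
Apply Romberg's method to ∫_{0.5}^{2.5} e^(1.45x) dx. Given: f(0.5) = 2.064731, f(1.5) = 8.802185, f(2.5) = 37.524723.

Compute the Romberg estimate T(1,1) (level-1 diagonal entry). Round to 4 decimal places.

T(0,0) (trapezoid, 1 panel, h=2.0000): 39.589454
T(1,0) (trapezoid, 2 panels, h=1.0000): 28.596912
T(1,1) = 28.596912 + (28.596912 − 39.589454)/3 = 24.932731

24.9327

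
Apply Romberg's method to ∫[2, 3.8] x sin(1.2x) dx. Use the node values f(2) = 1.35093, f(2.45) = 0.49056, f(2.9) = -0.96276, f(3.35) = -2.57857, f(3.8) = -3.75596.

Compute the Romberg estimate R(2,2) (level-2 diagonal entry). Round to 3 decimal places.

R(0,0) (trapezoid, 1 panel, h=1.8000): -2.16453
R(1,0) (trapezoid, 2 panels, h=0.9000): -1.94875
R(2,0) (trapezoid, 4 panels, h=0.4500): -1.91398
R(1,1) = -1.94875 + (-1.94875 − (-2.16453))/3 = -1.87682
R(2,1) = -1.91398 + (-1.91398 − (-1.94875))/3 = -1.90239
R(2,2) = -1.90239 + (-1.90239 − (-1.87682))/15 = -1.90409

-1.904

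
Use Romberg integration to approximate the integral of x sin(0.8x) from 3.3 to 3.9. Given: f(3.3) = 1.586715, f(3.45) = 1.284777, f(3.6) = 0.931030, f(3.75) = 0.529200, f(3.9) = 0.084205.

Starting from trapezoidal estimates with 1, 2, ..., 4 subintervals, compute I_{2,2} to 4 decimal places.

0.5394

I_{0,0} (trapezoid, 1 panel, h=0.6000): 0.501276
I_{1,0} (trapezoid, 2 panels, h=0.3000): 0.529947
I_{2,0} (trapezoid, 4 panels, h=0.1500): 0.537070
I_{1,1} = 0.529947 + (0.529947 − 0.501276)/3 = 0.539504
I_{2,1} = 0.537070 + (0.537070 − 0.529947)/3 = 0.539444
I_{2,2} = 0.539444 + (0.539444 − 0.539504)/15 = 0.539440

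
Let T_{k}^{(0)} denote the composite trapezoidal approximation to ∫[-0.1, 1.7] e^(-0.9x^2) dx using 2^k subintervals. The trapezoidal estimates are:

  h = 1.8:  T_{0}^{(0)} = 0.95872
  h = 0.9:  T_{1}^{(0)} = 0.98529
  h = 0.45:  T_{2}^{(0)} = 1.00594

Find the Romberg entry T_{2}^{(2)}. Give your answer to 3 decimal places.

T_{1}^{(1)} = (4·0.98529 − 0.95872) / 3 = 0.99415
T_{2}^{(1)} = 1.00594 + (1.00594 − 0.98529)/3 = 1.01282
T_{2}^{(2)} = 1.01282 + (1.01282 − 0.99415)/15 = 1.01406

1.014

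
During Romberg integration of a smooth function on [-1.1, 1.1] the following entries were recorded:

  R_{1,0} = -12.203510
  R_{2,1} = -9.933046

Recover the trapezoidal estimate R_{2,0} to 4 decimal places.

From R_{2,1} = (4·R_{2,0} − R_{1,0})/3, solve for R_{2,0}:
4·R_{2,0} = 3·(-9.933046) + (-12.203510) = -42.002648
R_{2,0} = -10.500662

-10.5007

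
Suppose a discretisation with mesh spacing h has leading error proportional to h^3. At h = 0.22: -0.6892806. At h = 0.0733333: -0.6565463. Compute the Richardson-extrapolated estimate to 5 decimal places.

-0.65529

The leading error scales as h^3; refining by a factor of 3 reduces it by 3^3 = 27.
Extrapolated value = (27·A(h/3) − A(h)) / (27 − 1)
= (27·(-0.6565463) − (-0.6892806)) / 26
= -17.0374695 / 26 = -0.6552873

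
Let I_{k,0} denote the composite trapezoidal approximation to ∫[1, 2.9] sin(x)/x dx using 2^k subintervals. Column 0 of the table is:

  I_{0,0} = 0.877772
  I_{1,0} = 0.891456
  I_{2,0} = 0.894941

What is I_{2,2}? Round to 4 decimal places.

0.8961

Richardson extrapolation on the trapezoidal column (denominator 4−1=3):
I_{1,1} = 0.891456 + (0.891456 − 0.877772)/3 = 0.896017
I_{2,1} = (4·0.894941 − 0.891456) / 3 = 0.896103
I_{2,2} = (16·0.896103 − 0.896017) / 15 = 0.896109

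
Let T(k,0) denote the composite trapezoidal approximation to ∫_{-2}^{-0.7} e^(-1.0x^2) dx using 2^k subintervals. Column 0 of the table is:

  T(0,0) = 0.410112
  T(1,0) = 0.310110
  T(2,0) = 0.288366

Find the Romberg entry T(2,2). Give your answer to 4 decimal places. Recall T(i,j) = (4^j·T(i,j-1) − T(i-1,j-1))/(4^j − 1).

0.2814

Richardson extrapolation on the trapezoidal column (denominator 4−1=3):
T(1,1) = 0.310110 + (0.310110 − 0.410112)/3 = 0.276776
T(2,1) = (4·0.288366 − 0.310110) / 3 = 0.281118
T(2,2) = (16·0.281118 − 0.276776) / 15 = 0.281407
(Column j=1 coincides with Simpson's rule on the same nodes.)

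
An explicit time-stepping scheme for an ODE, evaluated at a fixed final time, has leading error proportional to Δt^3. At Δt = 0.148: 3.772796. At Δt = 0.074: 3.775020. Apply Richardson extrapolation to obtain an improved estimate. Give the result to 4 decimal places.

3.7753

Extrapolated value = (8·A(Δt/2) − A(Δt)) / (8 − 1)
= (8·3.775020 − 3.772796) / 7
= 26.427364 / 7 = 3.775338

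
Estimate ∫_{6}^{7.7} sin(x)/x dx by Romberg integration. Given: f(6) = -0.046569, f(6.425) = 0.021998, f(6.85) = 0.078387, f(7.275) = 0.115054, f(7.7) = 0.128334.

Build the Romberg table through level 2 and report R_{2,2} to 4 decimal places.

0.1114

R_{0,0} (trapezoid, 1 panel, h=1.7000): 0.069500
R_{1,0} (trapezoid, 2 panels, h=0.8500): 0.101379
R_{2,0} (trapezoid, 4 panels, h=0.4250): 0.108937
R_{1,1} = 0.101379 + (0.101379 − 0.069500)/3 = 0.112005
R_{2,1} = 0.108937 + (0.108937 − 0.101379)/3 = 0.111456
R_{2,2} = 0.111456 + (0.111456 − 0.112005)/15 = 0.111419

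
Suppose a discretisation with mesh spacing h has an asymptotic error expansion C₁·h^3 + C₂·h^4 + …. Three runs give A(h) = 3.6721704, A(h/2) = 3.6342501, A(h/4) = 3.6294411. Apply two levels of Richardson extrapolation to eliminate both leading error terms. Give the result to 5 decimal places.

3.62875

First eliminate the h^3 term (factor 2^3 = 8):
  B₁ = (8·3.6342501 − 3.6721704)/7 = 3.6288329
  B₂ = (8·3.6294411 − 3.6342501)/7 = 3.6287541
Then eliminate the h^4 term (factor 2^4 = 16):
  (16·3.6287541 − 3.6288329)/15 = 3.6287488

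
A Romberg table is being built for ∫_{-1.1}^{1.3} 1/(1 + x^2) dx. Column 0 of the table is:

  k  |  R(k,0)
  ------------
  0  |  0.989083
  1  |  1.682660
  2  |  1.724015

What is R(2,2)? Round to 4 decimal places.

1.7261

R(1,1) = 1.682660 + (1.682660 − 0.989083)/3 = 1.913852
R(2,1) = (4·1.724015 − 1.682660) / 3 = 1.737800
R(2,2) = 1.737800 + (1.737800 − 1.913852)/15 = 1.726063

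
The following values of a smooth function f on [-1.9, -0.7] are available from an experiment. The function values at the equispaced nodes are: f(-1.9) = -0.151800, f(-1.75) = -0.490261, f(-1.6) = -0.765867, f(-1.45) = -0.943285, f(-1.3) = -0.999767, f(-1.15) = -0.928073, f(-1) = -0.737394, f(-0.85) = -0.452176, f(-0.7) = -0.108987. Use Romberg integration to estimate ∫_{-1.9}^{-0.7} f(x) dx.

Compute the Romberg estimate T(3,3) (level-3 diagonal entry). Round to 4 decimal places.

-0.8260

T(0,0) (trapezoid, 1 panel, h=1.2000): -0.156472
T(1,0) (trapezoid, 2 panels, h=0.6000): -0.678096
T(2,0) (trapezoid, 4 panels, h=0.3000): -0.790026
T(3,0) (trapezoid, 8 panels, h=0.1500): -0.817082
T(1,1) = -0.678096 + (-0.678096 − (-0.156472))/3 = -0.851971
T(2,1) = -0.790026 + (-0.790026 − (-0.678096))/3 = -0.827336
T(3,1) = -0.817082 + (-0.817082 − (-0.790026))/3 = -0.826101
T(2,2) = -0.827336 + (-0.827336 − (-0.851971))/15 = -0.825694
T(3,2) = -0.826101 + (-0.826101 − (-0.827336))/15 = -0.826019
T(3,3) = -0.826019 + (-0.826019 − (-0.825694))/63 = -0.826024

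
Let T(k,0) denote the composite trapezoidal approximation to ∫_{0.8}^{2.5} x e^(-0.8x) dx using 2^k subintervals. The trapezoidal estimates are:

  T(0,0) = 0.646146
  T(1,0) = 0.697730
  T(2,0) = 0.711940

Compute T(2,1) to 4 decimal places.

T(2,1) = 0.711940 + (0.711940 − 0.697730)/3 = 0.716677

0.7167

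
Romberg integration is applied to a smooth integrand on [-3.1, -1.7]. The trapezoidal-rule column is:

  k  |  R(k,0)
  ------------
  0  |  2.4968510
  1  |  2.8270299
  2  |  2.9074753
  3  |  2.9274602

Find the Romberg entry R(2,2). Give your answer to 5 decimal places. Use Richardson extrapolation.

R(1,1) = (4·2.8270299 − 2.4968510) / 3 = 2.9370895
R(2,1) = 2.9074753 + (2.9074753 − 2.8270299)/3 = 2.9342904
R(2,2) = 2.9342904 + (2.9342904 − 2.9370895)/15 = 2.9341038

2.93410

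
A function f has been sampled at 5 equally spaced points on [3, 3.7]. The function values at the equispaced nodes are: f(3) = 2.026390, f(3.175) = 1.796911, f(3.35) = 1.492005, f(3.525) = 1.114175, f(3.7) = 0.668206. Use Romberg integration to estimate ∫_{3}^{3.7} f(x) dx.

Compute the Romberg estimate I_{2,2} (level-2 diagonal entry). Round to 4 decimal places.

I_{0,0} (trapezoid, 1 panel, h=0.7000): 0.943109
I_{1,0} (trapezoid, 2 panels, h=0.3500): 0.993756
I_{2,0} (trapezoid, 4 panels, h=0.1750): 1.006318
I_{1,1} = 0.993756 + (0.993756 − 0.943109)/3 = 1.010638
I_{2,1} = 1.006318 + (1.006318 − 0.993756)/3 = 1.010505
I_{2,2} = 1.010505 + (1.010505 − 1.010638)/15 = 1.010496

1.0105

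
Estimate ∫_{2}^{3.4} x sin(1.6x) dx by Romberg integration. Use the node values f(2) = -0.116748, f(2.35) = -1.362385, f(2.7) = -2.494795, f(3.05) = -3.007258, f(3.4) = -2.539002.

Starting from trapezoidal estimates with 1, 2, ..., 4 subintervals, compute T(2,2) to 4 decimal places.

T(0,0) (trapezoid, 1 panel, h=1.4000): -1.859025
T(1,0) (trapezoid, 2 panels, h=0.7000): -2.675869
T(2,0) (trapezoid, 4 panels, h=0.3500): -2.867310
T(1,1) = -2.675869 + (-2.675869 − (-1.859025))/3 = -2.948150
T(2,1) = -2.867310 + (-2.867310 − (-2.675869))/3 = -2.931124
T(2,2) = -2.931124 + (-2.931124 − (-2.948150))/15 = -2.929989

-2.9300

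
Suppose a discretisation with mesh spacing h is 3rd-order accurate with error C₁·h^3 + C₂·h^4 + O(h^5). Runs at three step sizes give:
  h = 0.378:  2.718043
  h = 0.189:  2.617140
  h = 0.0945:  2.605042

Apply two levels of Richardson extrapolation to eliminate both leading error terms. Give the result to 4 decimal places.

First eliminate the h^3 term (factor 2^3 = 8):
  B₁ = (8·2.617140 − 2.718043)/7 = 2.602725
  B₂ = (8·2.605042 − 2.617140)/7 = 2.603314
Then eliminate the h^4 term (factor 2^4 = 16):
  (16·2.603314 − 2.602725)/15 = 2.603353

2.6034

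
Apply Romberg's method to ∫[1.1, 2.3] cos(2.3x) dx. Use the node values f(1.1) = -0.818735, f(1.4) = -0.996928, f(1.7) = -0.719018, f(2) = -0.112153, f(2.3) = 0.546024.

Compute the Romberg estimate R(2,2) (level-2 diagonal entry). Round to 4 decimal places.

-0.6137

R(0,0) (trapezoid, 1 panel, h=1.2000): -0.163627
R(1,0) (trapezoid, 2 panels, h=0.6000): -0.513224
R(2,0) (trapezoid, 4 panels, h=0.3000): -0.589336
R(1,1) = -0.513224 + (-0.513224 − (-0.163627))/3 = -0.629756
R(2,1) = -0.589336 + (-0.589336 − (-0.513224))/3 = -0.614707
R(2,2) = -0.614707 + (-0.614707 − (-0.629756))/15 = -0.613704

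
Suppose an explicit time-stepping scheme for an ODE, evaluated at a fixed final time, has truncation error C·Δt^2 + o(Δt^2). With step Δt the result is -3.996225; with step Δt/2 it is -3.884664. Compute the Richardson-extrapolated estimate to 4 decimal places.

-3.8475

The leading error scales as Δt^2; refining by a factor of 2 reduces it by 2^2 = 4.
Extrapolated value = (4·A(Δt/2) − A(Δt)) / (4 − 1)
= (4·(-3.884664) − (-3.996225)) / 3
= -11.542431 / 3 = -3.847477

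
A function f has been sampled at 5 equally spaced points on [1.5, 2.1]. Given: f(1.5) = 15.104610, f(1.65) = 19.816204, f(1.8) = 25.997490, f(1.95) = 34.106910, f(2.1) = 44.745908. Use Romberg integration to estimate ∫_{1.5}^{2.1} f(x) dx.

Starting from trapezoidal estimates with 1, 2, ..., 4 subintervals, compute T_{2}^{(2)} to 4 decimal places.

16.3764

T_{0}^{(0)} (trapezoid, 1 panel, h=0.6000): 17.955155
T_{1}^{(0)} (trapezoid, 2 panels, h=0.3000): 16.776825
T_{2}^{(0)} (trapezoid, 4 panels, h=0.1500): 16.476879
T_{1}^{(1)} = 16.776825 + (16.776825 − 17.955155)/3 = 16.384048
T_{2}^{(1)} = 16.476879 + (16.476879 − 16.776825)/3 = 16.376897
T_{2}^{(2)} = 16.376897 + (16.376897 − 16.384048)/15 = 16.376420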